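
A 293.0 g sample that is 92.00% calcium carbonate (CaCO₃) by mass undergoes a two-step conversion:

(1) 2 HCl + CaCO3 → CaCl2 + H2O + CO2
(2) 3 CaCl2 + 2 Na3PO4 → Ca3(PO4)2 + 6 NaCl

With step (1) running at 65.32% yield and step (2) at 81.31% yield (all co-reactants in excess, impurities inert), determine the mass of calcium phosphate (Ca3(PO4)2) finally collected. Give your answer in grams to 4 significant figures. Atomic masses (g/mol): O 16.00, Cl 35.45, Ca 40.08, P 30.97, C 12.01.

Pure CaCO3 = 293.0 × 0.9200 = 269.56 g.
M(CaCO3) = 40.08 + 12.01 + 3(16.00) = 100.09 g/mol.
M(Ca3(PO4)2) = 3(40.08) + 2(30.97) + 8(16.00) = 310.18 g/mol.
n(CaCO3) = 269.56 / 100.09 = 2.6932 mol.
Step 1 (CaCO3:CaCl2 = 1:1): theoretical n(CaCl2) = 2.6932 mol; at 65.32% yield, n(CaCl2) = 1.7592 mol.
Step 2 (CaCl2:Ca3(PO4)2 = 3:1): theoretical n(Ca3(PO4)2) = 0.58639 mol, so theoretical mass = 0.58639 × 310.18 = 181.89 g.
At 81.31% yield, actual mass of Ca3(PO4)2 = 181.89 × 0.8131 = 147.89 g.

147.9 g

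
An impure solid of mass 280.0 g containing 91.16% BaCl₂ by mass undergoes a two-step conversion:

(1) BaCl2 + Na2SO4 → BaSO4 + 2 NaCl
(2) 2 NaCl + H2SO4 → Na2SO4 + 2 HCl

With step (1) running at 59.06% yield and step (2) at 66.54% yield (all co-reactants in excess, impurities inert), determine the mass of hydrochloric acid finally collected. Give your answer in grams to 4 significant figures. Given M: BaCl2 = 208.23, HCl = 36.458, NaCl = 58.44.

35.13 g

Pure BaCl2 = 280.0 × 0.9116 = 255.25 g.
n(BaCl2) = 255.25 / 208.23 = 1.2258 mol.
Step 1 (BaCl2:NaCl = 1:2): theoretical n(NaCl) = 2.4516 mol; at 59.06% yield, n(NaCl) = 1.4479 mol.
Step 2 (NaCl:HCl = 2:2): theoretical n(HCl) = 1.4479 mol, so theoretical mass = 1.4479 × 36.458 = 52.788 g.
At 66.54% yield, actual mass of HCl = 52.788 × 0.6654 = 35.125 g.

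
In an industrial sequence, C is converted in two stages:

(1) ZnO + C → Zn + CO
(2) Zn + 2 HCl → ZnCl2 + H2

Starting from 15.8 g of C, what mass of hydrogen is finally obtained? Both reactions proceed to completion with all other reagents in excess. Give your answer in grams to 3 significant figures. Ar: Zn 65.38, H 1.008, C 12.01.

2.65 g

M(C) = 12.01 g/mol.
M(H2) = 2(1.008) = 2.016 g/mol.
n(C) = 15.80 / 12.01 = 1.316 mol.
Step 1 gives a 1:1 ratio of C to Zn, so n(Zn) = 1.316 mol.
In step 2 the Zn:H2 ratio is 1:1, so n(H2) = 1.316 mol.
Mass of H2 = 1.316 × 2.016 = 2.652 g.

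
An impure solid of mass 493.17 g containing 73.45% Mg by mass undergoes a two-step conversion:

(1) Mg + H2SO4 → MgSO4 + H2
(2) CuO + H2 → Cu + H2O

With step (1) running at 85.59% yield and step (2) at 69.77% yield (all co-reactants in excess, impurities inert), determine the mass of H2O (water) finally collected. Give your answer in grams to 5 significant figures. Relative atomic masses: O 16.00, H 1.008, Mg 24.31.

160.31 g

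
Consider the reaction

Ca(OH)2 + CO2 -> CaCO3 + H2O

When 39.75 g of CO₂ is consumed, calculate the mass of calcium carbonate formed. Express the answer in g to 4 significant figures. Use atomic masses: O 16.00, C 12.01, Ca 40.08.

M(CO2) = 12.01 + 2(16.00) = 44.01 g/mol.
M(CaCO3) = 40.08 + 12.01 + 3(16.00) = 100.09 g/mol.
n(CO2) = 39.750 g / 44.01 g/mol = 0.90320 mol.
From the equation the CO2:CaCO3 mole ratio is 1:1, so n(CaCO3) = 0.90320 × 1/1 = 0.90320 mol.
Mass of CaCO3 = 0.90320 mol × 100.09 g/mol = 90.402 g.

90.40 g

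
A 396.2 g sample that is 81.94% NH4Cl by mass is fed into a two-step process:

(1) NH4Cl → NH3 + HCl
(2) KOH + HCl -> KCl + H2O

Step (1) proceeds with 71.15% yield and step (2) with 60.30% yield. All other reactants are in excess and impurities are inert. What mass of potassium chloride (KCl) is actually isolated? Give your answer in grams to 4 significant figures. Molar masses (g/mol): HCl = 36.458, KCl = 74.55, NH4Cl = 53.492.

Pure NH4Cl = 396.2 × 0.8194 = 324.65 g.
n(NH4Cl) = 324.65 / 53.492 = 6.0691 mol.
Step 1 (NH4Cl:HCl = 1:1): theoretical n(HCl) = 6.0691 mol; at 71.15% yield, n(HCl) = 4.3181 mol.
Step 2 (HCl:KCl = 1:1): theoretical n(KCl) = 4.3181 mol, so theoretical mass = 4.3181 × 74.55 = 321.92 g.
At 60.30% yield, actual mass of KCl = 321.92 × 0.6030 = 194.12 g.

194.1 g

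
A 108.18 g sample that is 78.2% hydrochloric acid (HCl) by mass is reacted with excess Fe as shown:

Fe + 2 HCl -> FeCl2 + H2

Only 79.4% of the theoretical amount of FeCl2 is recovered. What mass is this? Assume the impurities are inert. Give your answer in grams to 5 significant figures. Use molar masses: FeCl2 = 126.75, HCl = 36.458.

Pure HCl available = 108.18 g × 0.782 = 84.5968 g.
n(HCl) = 84.5968 g / 36.458 g/mol = 2.32039 mol.
From the equation the HCl:FeCl2 mole ratio is 2:1, so n(FeCl2) = 2.32039 × 1/2 = 1.16019 mol.
Mass of FeCl2 = 1.16019 mol × 126.75 g/mol = 147.055 g.
Actual mass collected = 147.055 g × 0.794 = 116.761 g.

116.76 g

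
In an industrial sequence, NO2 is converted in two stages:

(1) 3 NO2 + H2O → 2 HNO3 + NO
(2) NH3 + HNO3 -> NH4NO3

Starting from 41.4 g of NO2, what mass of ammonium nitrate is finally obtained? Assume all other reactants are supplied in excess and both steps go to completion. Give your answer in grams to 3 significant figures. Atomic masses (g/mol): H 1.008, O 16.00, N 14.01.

48.0 g

M(NO2) = 14.01 + 2(16.00) = 46.01 g/mol.
M(NH4NO3) = 2(14.01) + 4(1.008) + 3(16.00) = 80.052 g/mol.
n(NO2) = 41.40 / 46.01 = 0.8998 mol.
Step 1 gives a 3:2 ratio of NO2 to HNO3, so n(HNO3) = 0.5999 mol.
In step 2 the HNO3:NH4NO3 ratio is 1:1, so n(NH4NO3) = 0.5999 mol.
Mass of NH4NO3 = 0.5999 × 80.052 = 48.02 g.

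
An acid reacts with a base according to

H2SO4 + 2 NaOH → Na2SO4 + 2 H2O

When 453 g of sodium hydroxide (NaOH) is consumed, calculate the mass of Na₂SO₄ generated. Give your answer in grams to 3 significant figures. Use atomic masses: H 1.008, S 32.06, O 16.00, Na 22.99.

M(NaOH) = 22.99 + 16.00 + 1.008 = 39.998 g/mol.
M(Na2SO4) = 2(22.99) + 32.06 + 4(16.00) = 142.04 g/mol.
n(NaOH) = 453.0 g / 39.998 g/mol = 11.33 mol.
From the equation the NaOH:Na2SO4 mole ratio is 2:1, so n(Na2SO4) = 11.33 × 1/2 = 5.663 mol.
Mass of Na2SO4 = 5.663 mol × 142.04 g/mol = 804.3 g.

804 g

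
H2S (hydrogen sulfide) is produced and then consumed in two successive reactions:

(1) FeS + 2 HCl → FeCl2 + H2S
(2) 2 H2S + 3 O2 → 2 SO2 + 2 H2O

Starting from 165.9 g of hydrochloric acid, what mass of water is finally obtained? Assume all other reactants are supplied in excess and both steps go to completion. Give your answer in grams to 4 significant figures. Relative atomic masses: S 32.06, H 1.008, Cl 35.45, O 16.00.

40.99 g

M(HCl) = 1.008 + 35.45 = 36.458 g/mol.
M(H2O) = 2(1.008) + 16.00 = 18.016 g/mol.
n(HCl) = 165.90 / 36.458 = 4.5504 mol.
Step 1 gives a 2:1 ratio of HCl to H2S, so n(H2S) = 2.2752 mol.
In step 2 the H2S:H2O ratio is 2:2, so n(H2O) = 2.2752 mol.
Mass of H2O = 2.2752 × 18.016 = 40.990 g.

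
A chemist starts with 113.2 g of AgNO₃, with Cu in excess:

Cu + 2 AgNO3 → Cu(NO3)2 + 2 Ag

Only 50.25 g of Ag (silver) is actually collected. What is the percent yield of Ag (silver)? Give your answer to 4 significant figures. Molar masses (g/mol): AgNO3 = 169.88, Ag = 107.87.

69.91 %

n(AgNO3) = 113.20 g / 169.88 g/mol = 0.66635 mol.
From the equation the AgNO3:Ag mole ratio is 2:2, so n(Ag) = 0.66635 × 2/2 = 0.66635 mol.
Mass of Ag = 0.66635 mol × 107.87 g/mol = 71.879 g.
This is the theoretical yield. Percent yield = 50.25 g / 71.879 g × 100% = 69.909%.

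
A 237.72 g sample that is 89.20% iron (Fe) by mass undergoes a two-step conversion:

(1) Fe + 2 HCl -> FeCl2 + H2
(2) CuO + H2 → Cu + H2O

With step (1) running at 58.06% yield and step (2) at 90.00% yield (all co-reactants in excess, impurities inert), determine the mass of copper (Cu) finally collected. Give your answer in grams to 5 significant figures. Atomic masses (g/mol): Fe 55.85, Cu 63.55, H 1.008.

126.08 g

Pure Fe = 237.72 × 0.8920 = 212.046 g.
M(Fe) = 55.85 g/mol.
M(Cu) = 63.55 g/mol.
n(Fe) = 212.046 / 55.85 = 3.79671 mol.
Step 1 (Fe:H2 = 1:1): theoretical n(H2) = 3.79671 mol; at 58.06% yield, n(H2) = 2.20437 mol.
Step 2 (H2:Cu = 1:1): theoretical n(Cu) = 2.20437 mol, so theoretical mass = 2.20437 × 63.55 = 140.088 g.
At 90.00% yield, actual mass of Cu = 140.088 × 0.9000 = 126.079 g.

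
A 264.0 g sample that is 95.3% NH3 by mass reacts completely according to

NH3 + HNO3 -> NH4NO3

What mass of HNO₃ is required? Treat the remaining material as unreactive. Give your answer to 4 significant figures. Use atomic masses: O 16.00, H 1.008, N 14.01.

930.8 g

Mass of pure NH3 = 264.0 g × 0.953 = 251.59 g.
M(NH3) = 14.01 + 3(1.008) = 17.034 g/mol.
M(HNO3) = 1.008 + 14.01 + 3(16.00) = 63.018 g/mol.
n(NH3) = 251.59 g / 17.034 g/mol = 14.770 mol.
From the equation the NH3:HNO3 mole ratio is 1:1, so n(HNO3) = 14.770 × 1/1 = 14.770 mol.
Mass of HNO3 = 14.770 mol × 63.018 g/mol = 930.78 g.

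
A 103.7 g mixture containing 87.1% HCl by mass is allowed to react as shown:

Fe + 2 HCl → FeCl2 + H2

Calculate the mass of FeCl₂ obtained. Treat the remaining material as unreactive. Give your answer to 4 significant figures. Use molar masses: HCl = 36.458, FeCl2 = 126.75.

Mass of pure HCl = 103.7 g × 0.871 = 90.323 g.
n(HCl) = 90.323 g / 36.458 g/mol = 2.4774 mol.
From the equation the HCl:FeCl2 mole ratio is 2:1, so n(FeCl2) = 2.4774 × 1/2 = 1.2387 mol.
Mass of FeCl2 = 1.2387 mol × 126.75 g/mol = 157.01 g.

157.0 g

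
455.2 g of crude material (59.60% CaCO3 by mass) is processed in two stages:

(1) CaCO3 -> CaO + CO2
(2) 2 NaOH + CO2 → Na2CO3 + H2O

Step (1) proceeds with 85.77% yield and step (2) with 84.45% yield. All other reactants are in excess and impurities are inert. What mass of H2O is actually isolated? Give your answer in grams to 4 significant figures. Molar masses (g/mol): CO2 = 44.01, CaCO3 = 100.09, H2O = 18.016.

35.37 g

Pure CaCO3 = 455.2 × 0.5960 = 271.30 g.
n(CaCO3) = 271.30 / 100.09 = 2.7106 mol.
Step 1 (CaCO3:CO2 = 1:1): theoretical n(CO2) = 2.7106 mol; at 85.77% yield, n(CO2) = 2.3248 mol.
Step 2 (CO2:H2O = 1:1): theoretical n(H2O) = 2.3248 mol, so theoretical mass = 2.3248 × 18.016 = 41.884 g.
At 84.45% yield, actual mass of H2O = 41.884 × 0.8445 = 35.371 g.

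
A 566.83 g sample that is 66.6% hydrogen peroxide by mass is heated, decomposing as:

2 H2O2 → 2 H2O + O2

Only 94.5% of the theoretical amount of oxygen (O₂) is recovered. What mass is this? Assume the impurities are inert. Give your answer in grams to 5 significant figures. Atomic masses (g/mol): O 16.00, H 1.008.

Pure H2O2 available = 566.83 g × 0.666 = 377.509 g.
M(H2O2) = 2(1.008) + 2(16.00) = 34.016 g/mol.
M(O2) = 2(16.00) = 32.00 g/mol.
n(H2O2) = 377.509 g / 34.016 g/mol = 11.0980 mol.
From the equation the H2O2:O2 mole ratio is 2:1, so n(O2) = 11.0980 × 1/2 = 5.54899 mol.
Mass of O2 = 5.54899 mol × 32.00 g/mol = 177.568 g.
Actual mass collected = 177.568 g × 0.945 = 167.801 g.

167.80 g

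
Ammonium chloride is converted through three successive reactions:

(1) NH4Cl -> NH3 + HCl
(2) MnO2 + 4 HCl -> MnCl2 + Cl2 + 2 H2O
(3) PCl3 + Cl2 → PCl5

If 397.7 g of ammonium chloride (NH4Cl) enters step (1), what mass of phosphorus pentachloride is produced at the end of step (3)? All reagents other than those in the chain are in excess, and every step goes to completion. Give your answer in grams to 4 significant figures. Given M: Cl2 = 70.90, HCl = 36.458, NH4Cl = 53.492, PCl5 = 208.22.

n(NH4Cl) = 397.7 / 53.492 = 7.4348 mol.
Reaction (1): NH4Cl→HCl ratio 1:1 ⇒ n(HCl) = 7.4348 mol.
Reaction (2): HCl→Cl2 ratio 4:1 ⇒ n(Cl2) = 1.8587 mol.
Reaction (3): Cl2→PCl5 ratio 1:1 ⇒ n(PCl5) = 1.8587 mol.
Mass of PCl5 = 1.8587 × 208.22 = 387.02 g.

387.0 g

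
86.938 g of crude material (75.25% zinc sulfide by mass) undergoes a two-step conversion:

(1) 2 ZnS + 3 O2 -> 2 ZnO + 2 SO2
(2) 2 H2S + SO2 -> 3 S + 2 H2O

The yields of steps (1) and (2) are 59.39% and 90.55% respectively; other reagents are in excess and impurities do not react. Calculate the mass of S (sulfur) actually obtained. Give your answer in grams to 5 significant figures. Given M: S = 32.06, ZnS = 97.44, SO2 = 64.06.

34.727 g

Pure ZnS = 86.938 × 0.7525 = 65.4208 g.
n(ZnS) = 65.4208 / 97.44 = 0.671396 mol.
Step 1 (ZnS:SO2 = 2:2): theoretical n(SO2) = 0.671396 mol; at 59.39% yield, n(SO2) = 0.398742 mol.
Step 2 (SO2:S = 1:3): theoretical n(S) = 1.19623 mol, so theoretical mass = 1.19623 × 32.06 = 38.3510 g.
At 90.55% yield, actual mass of S = 38.3510 × 0.9055 = 34.7269 g.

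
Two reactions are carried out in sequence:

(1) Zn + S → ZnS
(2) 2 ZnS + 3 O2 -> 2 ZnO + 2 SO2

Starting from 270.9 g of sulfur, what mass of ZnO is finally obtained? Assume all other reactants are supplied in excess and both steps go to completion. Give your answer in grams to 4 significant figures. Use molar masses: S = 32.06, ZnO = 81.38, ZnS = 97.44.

687.6 g

n(S) = 270.90 / 32.06 = 8.4498 mol.
Step 1 gives a 1:1 ratio of S to ZnS, so n(ZnS) = 8.4498 mol.
In step 2 the ZnS:ZnO ratio is 2:2, so n(ZnO) = 8.4498 mol.
Mass of ZnO = 8.4498 × 81.38 = 687.64 g.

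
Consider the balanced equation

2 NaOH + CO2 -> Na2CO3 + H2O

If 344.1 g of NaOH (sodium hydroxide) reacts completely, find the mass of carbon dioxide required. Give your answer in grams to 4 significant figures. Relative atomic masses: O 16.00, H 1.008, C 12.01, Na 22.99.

189.3 g

M(NaOH) = 22.99 + 16.00 + 1.008 = 39.998 g/mol.
M(CO2) = 12.01 + 2(16.00) = 44.01 g/mol.
n(NaOH) = 344.10 g / 39.998 g/mol = 8.6029 mol.
From the equation the NaOH:CO2 mole ratio is 2:1, so n(CO2) = 8.6029 × 1/2 = 4.3015 mol.
Mass of CO2 = 4.3015 mol × 44.01 g/mol = 189.31 g.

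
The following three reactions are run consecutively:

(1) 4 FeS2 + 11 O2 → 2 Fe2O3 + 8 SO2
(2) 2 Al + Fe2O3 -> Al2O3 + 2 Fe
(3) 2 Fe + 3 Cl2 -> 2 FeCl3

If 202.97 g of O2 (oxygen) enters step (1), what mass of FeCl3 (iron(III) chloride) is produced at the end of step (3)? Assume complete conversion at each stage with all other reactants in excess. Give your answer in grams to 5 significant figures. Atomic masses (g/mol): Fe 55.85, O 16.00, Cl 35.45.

M(O2) = 2(16.00) = 32.00 g/mol.
M(FeCl3) = 55.85 + 3(35.45) = 162.20 g/mol.
n(O2) = 202.97 / 32.00 = 6.34281 mol.
Reaction (1): O2→Fe2O3 ratio 11:2 ⇒ n(Fe2O3) = 1.15324 mol.
Reaction (2): Fe2O3→Fe ratio 1:2 ⇒ n(Fe) = 2.30648 mol.
Reaction (3): Fe→FeCl3 ratio 2:2 ⇒ n(FeCl3) = 2.30648 mol.
Mass of FeCl3 = 2.30648 × 162.20 = 374.111 g.

374.11 g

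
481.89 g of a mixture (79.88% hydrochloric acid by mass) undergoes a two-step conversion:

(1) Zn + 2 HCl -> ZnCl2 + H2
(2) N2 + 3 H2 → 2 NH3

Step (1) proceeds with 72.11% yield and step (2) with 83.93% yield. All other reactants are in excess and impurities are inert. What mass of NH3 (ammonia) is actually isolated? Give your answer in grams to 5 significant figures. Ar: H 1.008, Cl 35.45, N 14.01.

36.283 g

Pure HCl = 481.89 × 0.7988 = 384.934 g.
M(HCl) = 1.008 + 35.45 = 36.458 g/mol.
M(NH3) = 14.01 + 3(1.008) = 17.034 g/mol.
n(HCl) = 384.934 / 36.458 = 10.5583 mol.
Step 1 (HCl:H2 = 2:1): theoretical n(H2) = 5.27914 mol; at 72.11% yield, n(H2) = 3.80679 mol.
Step 2 (H2:NH3 = 3:2): theoretical n(NH3) = 2.53786 mol, so theoretical mass = 2.53786 × 17.034 = 43.2299 g.
At 83.93% yield, actual mass of NH3 = 43.2299 × 0.8393 = 36.2828 g.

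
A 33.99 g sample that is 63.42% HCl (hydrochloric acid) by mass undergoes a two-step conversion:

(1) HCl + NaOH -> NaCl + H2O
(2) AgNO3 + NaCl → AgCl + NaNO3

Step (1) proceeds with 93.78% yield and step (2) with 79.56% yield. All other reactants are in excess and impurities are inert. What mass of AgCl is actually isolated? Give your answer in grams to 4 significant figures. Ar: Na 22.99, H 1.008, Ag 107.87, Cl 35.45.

63.23 g

Pure HCl = 33.99 × 0.6342 = 21.556 g.
M(HCl) = 1.008 + 35.45 = 36.458 g/mol.
M(AgCl) = 107.87 + 35.45 = 143.32 g/mol.
n(HCl) = 21.556 / 36.458 = 0.59127 mol.
Step 1 (HCl:NaCl = 1:1): theoretical n(NaCl) = 0.59127 mol; at 93.78% yield, n(NaCl) = 0.55449 mol.
Step 2 (NaCl:AgCl = 1:1): theoretical n(AgCl) = 0.55449 mol, so theoretical mass = 0.55449 × 143.32 = 79.470 g.
At 79.56% yield, actual mass of AgCl = 79.470 × 0.7956 = 63.226 g.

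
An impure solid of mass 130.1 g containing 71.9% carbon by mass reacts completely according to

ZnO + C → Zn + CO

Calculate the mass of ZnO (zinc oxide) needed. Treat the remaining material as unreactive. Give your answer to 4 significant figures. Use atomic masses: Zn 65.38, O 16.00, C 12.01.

633.8 g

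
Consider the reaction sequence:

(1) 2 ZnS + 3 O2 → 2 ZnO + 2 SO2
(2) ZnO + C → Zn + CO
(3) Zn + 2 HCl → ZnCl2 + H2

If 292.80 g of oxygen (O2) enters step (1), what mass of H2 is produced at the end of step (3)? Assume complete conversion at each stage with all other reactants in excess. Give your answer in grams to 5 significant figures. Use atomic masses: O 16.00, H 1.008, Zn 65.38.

12.298 g

M(O2) = 2(16.00) = 32.00 g/mol.
M(H2) = 2(1.008) = 2.016 g/mol.
n(O2) = 292.80 / 32.00 = 9.15000 mol.
Reaction (1): O2→ZnO ratio 3:2 ⇒ n(ZnO) = 6.10000 mol.
Reaction (2): ZnO→Zn ratio 1:1 ⇒ n(Zn) = 6.10000 mol.
Reaction (3): Zn→H2 ratio 1:1 ⇒ n(H2) = 6.10000 mol.
Mass of H2 = 6.10000 × 2.016 = 12.2976 g.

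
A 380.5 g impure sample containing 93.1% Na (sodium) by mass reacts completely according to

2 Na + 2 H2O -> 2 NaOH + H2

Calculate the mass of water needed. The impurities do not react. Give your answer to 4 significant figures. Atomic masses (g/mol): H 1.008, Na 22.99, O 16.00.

277.6 g

Mass of pure Na = 380.5 g × 0.931 = 354.25 g.
M(Na) = 22.99 g/mol.
M(H2O) = 2(1.008) + 16.00 = 18.016 g/mol.
n(Na) = 354.25 g / 22.99 g/mol = 15.409 mol.
From the equation the Na:H2O mole ratio is 2:2, so n(H2O) = 15.409 × 2/2 = 15.409 mol.
Mass of H2O = 15.409 mol × 18.016 g/mol = 277.60 g.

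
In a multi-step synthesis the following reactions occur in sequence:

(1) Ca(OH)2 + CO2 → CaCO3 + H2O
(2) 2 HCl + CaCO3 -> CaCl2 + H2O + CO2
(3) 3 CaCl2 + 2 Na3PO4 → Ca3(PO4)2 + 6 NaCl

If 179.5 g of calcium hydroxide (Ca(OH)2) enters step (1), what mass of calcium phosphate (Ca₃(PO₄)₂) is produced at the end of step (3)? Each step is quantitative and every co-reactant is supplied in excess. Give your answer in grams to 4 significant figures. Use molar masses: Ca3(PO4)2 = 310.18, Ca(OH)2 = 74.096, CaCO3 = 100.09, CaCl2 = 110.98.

n(Ca(OH)2) = 179.5 / 74.096 = 2.4225 mol.
Reaction (1): Ca(OH)2→CaCO3 ratio 1:1 ⇒ n(CaCO3) = 2.4225 mol.
Reaction (2): CaCO3→CaCl2 ratio 1:1 ⇒ n(CaCl2) = 2.4225 mol.
Reaction (3): CaCl2→Ca3(PO4)2 ratio 3:1 ⇒ n(Ca3(PO4)2) = 0.80751 mol.
Mass of Ca3(PO4)2 = 0.80751 × 310.18 = 250.47 g.

250.5 g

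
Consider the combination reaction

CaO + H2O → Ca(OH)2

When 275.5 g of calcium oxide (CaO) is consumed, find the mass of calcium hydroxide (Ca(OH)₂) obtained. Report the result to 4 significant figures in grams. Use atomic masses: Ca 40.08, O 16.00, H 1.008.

364.0 g

M(CaO) = 40.08 + 16.00 = 56.08 g/mol.
M(Ca(OH)2) = 40.08 + 2(16.00) + 2(1.008) = 74.096 g/mol.
n(CaO) = 275.50 g / 56.08 g/mol = 4.9126 mol.
From the equation the CaO:Ca(OH)2 mole ratio is 1:1, so n(Ca(OH)2) = 4.9126 × 1/1 = 4.9126 mol.
Mass of Ca(OH)2 = 4.9126 mol × 74.096 g/mol = 364.01 g.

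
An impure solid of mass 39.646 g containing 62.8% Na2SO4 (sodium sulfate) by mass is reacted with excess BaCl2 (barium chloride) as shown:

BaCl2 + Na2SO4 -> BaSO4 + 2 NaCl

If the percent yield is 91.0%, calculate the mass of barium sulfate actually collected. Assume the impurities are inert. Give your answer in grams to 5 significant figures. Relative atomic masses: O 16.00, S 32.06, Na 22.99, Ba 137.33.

37.228 g

Pure Na2SO4 available = 39.646 g × 0.628 = 24.8977 g.
M(Na2SO4) = 2(22.99) + 32.06 + 4(16.00) = 142.04 g/mol.
M(BaSO4) = 137.33 + 32.06 + 4(16.00) = 233.39 g/mol.
n(Na2SO4) = 24.8977 g / 142.04 g/mol = 0.175286 mol.
From the equation the Na2SO4:BaSO4 mole ratio is 1:1, so n(BaSO4) = 0.175286 × 1/1 = 0.175286 mol.
Mass of BaSO4 = 0.175286 mol × 233.39 g/mol = 40.9101 g.
Actual mass collected = 40.9101 g × 0.910 = 37.2282 g.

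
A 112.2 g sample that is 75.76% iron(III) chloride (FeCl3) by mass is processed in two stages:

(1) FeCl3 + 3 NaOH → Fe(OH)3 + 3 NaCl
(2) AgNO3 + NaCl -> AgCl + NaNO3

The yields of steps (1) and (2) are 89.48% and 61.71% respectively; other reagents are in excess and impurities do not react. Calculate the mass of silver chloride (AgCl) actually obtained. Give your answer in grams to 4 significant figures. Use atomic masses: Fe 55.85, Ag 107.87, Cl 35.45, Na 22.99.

124.4 g

Pure FeCl3 = 112.2 × 0.7576 = 85.003 g.
M(FeCl3) = 55.85 + 3(35.45) = 162.20 g/mol.
M(AgCl) = 107.87 + 35.45 = 143.32 g/mol.
n(FeCl3) = 85.003 / 162.20 = 0.52406 mol.
Step 1 (FeCl3:NaCl = 1:3): theoretical n(NaCl) = 1.5722 mol; at 89.48% yield, n(NaCl) = 1.4068 mol.
Step 2 (NaCl:AgCl = 1:1): theoretical n(AgCl) = 1.4068 mol, so theoretical mass = 1.4068 × 143.32 = 201.62 g.
At 61.71% yield, actual mass of AgCl = 201.62 × 0.6171 = 124.42 g.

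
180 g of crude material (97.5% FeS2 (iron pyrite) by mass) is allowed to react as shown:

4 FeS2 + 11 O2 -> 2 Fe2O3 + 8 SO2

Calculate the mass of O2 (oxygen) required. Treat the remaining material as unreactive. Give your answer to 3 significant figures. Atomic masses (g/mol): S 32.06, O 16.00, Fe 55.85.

129 g

Mass of pure FeS2 = 180 g × 0.975 = 175.5 g.
M(FeS2) = 55.85 + 2(32.06) = 119.97 g/mol.
M(O2) = 2(16.00) = 32.00 g/mol.
n(FeS2) = 175.5 g / 119.97 g/mol = 1.463 mol.
From the equation the FeS2:O2 mole ratio is 4:11, so n(O2) = 1.463 × 11/4 = 4.023 mol.
Mass of O2 = 4.023 mol × 32.00 g/mol = 128.7 g.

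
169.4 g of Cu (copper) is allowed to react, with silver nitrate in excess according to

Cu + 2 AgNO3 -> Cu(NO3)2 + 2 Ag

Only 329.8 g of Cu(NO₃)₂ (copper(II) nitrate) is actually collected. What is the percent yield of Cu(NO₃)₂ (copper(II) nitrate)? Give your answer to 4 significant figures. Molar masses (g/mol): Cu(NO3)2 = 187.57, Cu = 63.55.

n(Cu) = 169.40 g / 63.55 g/mol = 2.6656 mol.
From the equation the Cu:Cu(NO3)2 mole ratio is 1:1, so n(Cu(NO3)2) = 2.6656 × 1/1 = 2.6656 mol.
Mass of Cu(NO3)2 = 2.6656 mol × 187.57 g/mol = 499.99 g.
This is the theoretical yield. Percent yield = 329.8 g / 499.99 g × 100% = 65.961%.

65.96 %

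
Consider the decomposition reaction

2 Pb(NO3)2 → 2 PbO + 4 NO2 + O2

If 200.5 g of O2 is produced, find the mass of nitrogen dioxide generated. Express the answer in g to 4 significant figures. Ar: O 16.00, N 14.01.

1153 g

M(O2) = 2(16.00) = 32.00 g/mol.
M(NO2) = 14.01 + 2(16.00) = 46.01 g/mol.
n(O2) = 200.50 g / 32.00 g/mol = 6.2656 mol.
From the equation the O2:NO2 mole ratio is 1:4, so n(NO2) = 6.2656 × 4/1 = 25.062 mol.
Mass of NO2 = 25.062 mol × 46.01 g/mol = 1153.1 g.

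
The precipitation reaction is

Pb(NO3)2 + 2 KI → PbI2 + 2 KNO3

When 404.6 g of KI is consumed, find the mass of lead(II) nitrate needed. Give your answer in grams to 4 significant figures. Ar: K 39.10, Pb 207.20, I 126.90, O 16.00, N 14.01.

403.6 g

M(KI) = 39.10 + 126.90 = 166.00 g/mol.
M(Pb(NO3)2) = 207.20 + 2(14.01) + 6(16.00) = 331.22 g/mol.
n(KI) = 404.60 g / 166.00 g/mol = 2.4373 mol.
From the equation the KI:Pb(NO3)2 mole ratio is 2:1, so n(Pb(NO3)2) = 2.4373 × 1/2 = 1.2187 mol.
Mass of Pb(NO3)2 = 1.2187 mol × 331.22 g/mol = 403.65 g.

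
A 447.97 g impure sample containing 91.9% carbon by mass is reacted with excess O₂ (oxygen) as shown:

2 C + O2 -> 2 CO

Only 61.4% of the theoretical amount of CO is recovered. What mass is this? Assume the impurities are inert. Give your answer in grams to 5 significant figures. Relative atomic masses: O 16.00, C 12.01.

589.53 g

Pure C available = 447.97 g × 0.919 = 411.684 g.
M(C) = 12.01 g/mol.
M(CO) = 12.01 + 16.00 = 28.01 g/mol.
n(C) = 411.684 g / 12.01 g/mol = 34.2785 mol.
From the equation the C:CO mole ratio is 2:2, so n(CO) = 34.2785 × 2/2 = 34.2785 mol.
Mass of CO = 34.2785 mol × 28.01 g/mol = 960.140 g.
Actual mass collected = 960.140 g × 0.614 = 589.526 g.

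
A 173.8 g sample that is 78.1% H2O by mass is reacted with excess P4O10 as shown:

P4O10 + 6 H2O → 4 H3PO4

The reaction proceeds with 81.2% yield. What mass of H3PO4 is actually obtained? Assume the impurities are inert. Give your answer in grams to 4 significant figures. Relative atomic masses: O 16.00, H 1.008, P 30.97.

Pure H2O available = 173.8 g × 0.781 = 135.74 g.
M(H2O) = 2(1.008) + 16.00 = 18.016 g/mol.
M(H3PO4) = 3(1.008) + 30.97 + 4(16.00) = 97.994 g/mol.
n(H2O) = 135.74 g / 18.016 g/mol = 7.5343 mol.
From the equation the H2O:H3PO4 mole ratio is 6:4, so n(H3PO4) = 7.5343 × 4/6 = 5.0229 mol.
Mass of H3PO4 = 5.0229 mol × 97.994 g/mol = 492.21 g.
Actual mass collected = 492.21 g × 0.812 = 399.67 g.

399.7 g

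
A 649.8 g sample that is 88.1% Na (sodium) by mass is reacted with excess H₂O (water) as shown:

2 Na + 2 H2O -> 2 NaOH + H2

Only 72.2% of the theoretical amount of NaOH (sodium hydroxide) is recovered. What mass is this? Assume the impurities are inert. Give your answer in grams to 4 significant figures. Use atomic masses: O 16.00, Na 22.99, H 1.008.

719.1 g

Pure Na available = 649.8 g × 0.881 = 572.47 g.
M(Na) = 22.99 g/mol.
M(NaOH) = 22.99 + 16.00 + 1.008 = 39.998 g/mol.
n(Na) = 572.47 g / 22.99 g/mol = 24.901 mol.
From the equation the Na:NaOH mole ratio is 2:2, so n(NaOH) = 24.901 × 2/2 = 24.901 mol.
Mass of NaOH = 24.901 mol × 39.998 g/mol = 995.99 g.
Actual mass collected = 995.99 g × 0.722 = 719.10 g.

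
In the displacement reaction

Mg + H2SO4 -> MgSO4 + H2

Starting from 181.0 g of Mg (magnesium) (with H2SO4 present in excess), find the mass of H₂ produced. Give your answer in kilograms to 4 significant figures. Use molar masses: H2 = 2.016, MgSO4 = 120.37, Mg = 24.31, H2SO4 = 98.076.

0.01501 kg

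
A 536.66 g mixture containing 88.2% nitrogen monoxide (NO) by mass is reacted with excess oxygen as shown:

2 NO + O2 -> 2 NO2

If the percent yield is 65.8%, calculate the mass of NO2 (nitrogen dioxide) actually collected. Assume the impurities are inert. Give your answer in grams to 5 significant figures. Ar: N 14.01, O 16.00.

Pure NO available = 536.66 g × 0.882 = 473.334 g.
M(NO) = 14.01 + 16.00 = 30.01 g/mol.
M(NO2) = 14.01 + 2(16.00) = 46.01 g/mol.
n(NO) = 473.334 g / 30.01 g/mol = 15.7725 mol.
From the equation the NO:NO2 mole ratio is 2:2, so n(NO2) = 15.7725 × 2/2 = 15.7725 mol.
Mass of NO2 = 15.7725 mol × 46.01 g/mol = 725.695 g.
Actual mass collected = 725.695 g × 0.658 = 477.507 g.

477.51 g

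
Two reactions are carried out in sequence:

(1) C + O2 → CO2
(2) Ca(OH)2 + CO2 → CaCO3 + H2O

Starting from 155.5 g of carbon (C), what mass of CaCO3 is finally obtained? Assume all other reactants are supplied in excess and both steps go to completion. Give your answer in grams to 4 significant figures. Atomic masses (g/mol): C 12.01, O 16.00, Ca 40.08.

1296 g

M(C) = 12.01 g/mol.
M(CaCO3) = 40.08 + 12.01 + 3(16.00) = 100.09 g/mol.
n(C) = 155.50 / 12.01 = 12.948 mol.
Step 1 gives a 1:1 ratio of C to CO2, so n(CO2) = 12.948 mol.
In step 2 the CO2:CaCO3 ratio is 1:1, so n(CaCO3) = 12.948 mol.
Mass of CaCO3 = 12.948 × 100.09 = 1295.9 g.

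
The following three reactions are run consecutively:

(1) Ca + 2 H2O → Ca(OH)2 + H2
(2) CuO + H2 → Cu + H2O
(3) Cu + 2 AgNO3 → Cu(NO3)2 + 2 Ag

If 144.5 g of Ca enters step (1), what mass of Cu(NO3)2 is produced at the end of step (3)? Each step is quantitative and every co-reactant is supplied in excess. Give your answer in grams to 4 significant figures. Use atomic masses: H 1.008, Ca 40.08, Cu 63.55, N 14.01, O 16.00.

M(Ca) = 40.08 g/mol.
M(Cu(NO3)2) = 63.55 + 2(14.01) + 6(16.00) = 187.57 g/mol.
n(Ca) = 144.5 / 40.08 = 3.6053 mol.
Reaction (1): Ca→H2 ratio 1:1 ⇒ n(H2) = 3.6053 mol.
Reaction (2): H2→Cu ratio 1:1 ⇒ n(Cu) = 3.6053 mol.
Reaction (3): Cu→Cu(NO3)2 ratio 1:1 ⇒ n(Cu(NO3)2) = 3.6053 mol.
Mass of Cu(NO3)2 = 3.6053 × 187.57 = 676.24 g.

676.2 g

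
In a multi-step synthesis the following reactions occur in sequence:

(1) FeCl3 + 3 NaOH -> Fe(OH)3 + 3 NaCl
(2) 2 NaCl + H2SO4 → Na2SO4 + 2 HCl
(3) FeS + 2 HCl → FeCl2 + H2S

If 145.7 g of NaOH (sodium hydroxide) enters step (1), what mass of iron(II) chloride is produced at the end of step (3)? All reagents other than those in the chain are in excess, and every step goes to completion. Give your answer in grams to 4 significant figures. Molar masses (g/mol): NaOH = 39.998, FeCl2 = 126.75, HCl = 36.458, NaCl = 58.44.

n(NaOH) = 145.7 / 39.998 = 3.6427 mol.
Reaction (1): NaOH→NaCl ratio 3:3 ⇒ n(NaCl) = 3.6427 mol.
Reaction (2): NaCl→HCl ratio 2:2 ⇒ n(HCl) = 3.6427 mol.
Reaction (3): HCl→FeCl2 ratio 2:1 ⇒ n(FeCl2) = 1.8213 mol.
Mass of FeCl2 = 1.8213 × 126.75 = 230.85 g.

230.9 g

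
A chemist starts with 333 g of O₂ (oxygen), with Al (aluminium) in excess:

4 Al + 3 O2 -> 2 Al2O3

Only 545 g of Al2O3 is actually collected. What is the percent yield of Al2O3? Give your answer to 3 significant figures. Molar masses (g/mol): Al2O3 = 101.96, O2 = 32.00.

77.0 %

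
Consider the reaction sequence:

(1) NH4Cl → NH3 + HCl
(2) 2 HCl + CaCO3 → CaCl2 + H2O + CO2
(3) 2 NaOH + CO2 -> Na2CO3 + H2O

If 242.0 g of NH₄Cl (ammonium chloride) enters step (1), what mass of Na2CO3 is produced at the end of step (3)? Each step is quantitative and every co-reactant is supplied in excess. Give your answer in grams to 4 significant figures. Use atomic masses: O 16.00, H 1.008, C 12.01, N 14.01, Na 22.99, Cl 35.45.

M(NH4Cl) = 14.01 + 4(1.008) + 35.45 = 53.492 g/mol.
M(Na2CO3) = 2(22.99) + 12.01 + 3(16.00) = 105.99 g/mol.
n(NH4Cl) = 242.0 / 53.492 = 4.5240 mol.
Reaction (1): NH4Cl→HCl ratio 1:1 ⇒ n(HCl) = 4.5240 mol.
Reaction (2): HCl→CO2 ratio 2:1 ⇒ n(CO2) = 2.2620 mol.
Reaction (3): CO2→Na2CO3 ratio 1:1 ⇒ n(Na2CO3) = 2.2620 mol.
Mass of Na2CO3 = 2.2620 × 105.99 = 239.75 g.

239.8 g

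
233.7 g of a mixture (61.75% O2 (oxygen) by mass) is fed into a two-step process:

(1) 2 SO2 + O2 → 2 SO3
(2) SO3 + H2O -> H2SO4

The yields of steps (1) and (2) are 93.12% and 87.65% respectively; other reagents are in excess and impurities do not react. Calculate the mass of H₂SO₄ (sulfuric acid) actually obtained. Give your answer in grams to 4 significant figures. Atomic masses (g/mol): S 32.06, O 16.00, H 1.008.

Pure O2 = 233.7 × 0.6175 = 144.31 g.
M(O2) = 2(16.00) = 32.00 g/mol.
M(H2SO4) = 2(1.008) + 32.06 + 4(16.00) = 98.076 g/mol.
n(O2) = 144.31 / 32.00 = 4.5097 mol.
Step 1 (O2:SO3 = 1:2): theoretical n(SO3) = 9.0194 mol; at 93.12% yield, n(SO3) = 8.3988 mol.
Step 2 (SO3:H2SO4 = 1:1): theoretical n(H2SO4) = 8.3988 mol, so theoretical mass = 8.3988 × 98.076 = 823.72 g.
At 87.65% yield, actual mass of H2SO4 = 823.72 × 0.8765 = 721.99 g.

722.0 g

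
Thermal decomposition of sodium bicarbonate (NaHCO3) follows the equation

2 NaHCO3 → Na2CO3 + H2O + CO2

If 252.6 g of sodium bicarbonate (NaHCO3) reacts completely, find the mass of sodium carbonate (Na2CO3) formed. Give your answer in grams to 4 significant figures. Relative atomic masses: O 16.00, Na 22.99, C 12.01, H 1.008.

M(NaHCO3) = 22.99 + 1.008 + 12.01 + 3(16.00) = 84.008 g/mol.
M(Na2CO3) = 2(22.99) + 12.01 + 3(16.00) = 105.99 g/mol.
n(NaHCO3) = 252.60 g / 84.008 g/mol = 3.0069 mol.
From the equation the NaHCO3:Na2CO3 mole ratio is 2:1, so n(Na2CO3) = 3.0069 × 1/2 = 1.5034 mol.
Mass of Na2CO3 = 1.5034 mol × 105.99 g/mol = 159.35 g.

159.3 g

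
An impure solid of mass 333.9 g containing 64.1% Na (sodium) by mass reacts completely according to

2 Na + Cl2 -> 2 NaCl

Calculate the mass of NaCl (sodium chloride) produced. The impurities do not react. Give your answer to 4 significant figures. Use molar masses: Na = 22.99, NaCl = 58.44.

Mass of pure Na = 333.9 g × 0.641 = 214.03 g.
n(Na) = 214.03 g / 22.99 g/mol = 9.3097 mol.
From the equation the Na:NaCl mole ratio is 2:2, so n(NaCl) = 9.3097 × 2/2 = 9.3097 mol.
Mass of NaCl = 9.3097 mol × 58.44 g/mol = 544.06 g.

544.1 g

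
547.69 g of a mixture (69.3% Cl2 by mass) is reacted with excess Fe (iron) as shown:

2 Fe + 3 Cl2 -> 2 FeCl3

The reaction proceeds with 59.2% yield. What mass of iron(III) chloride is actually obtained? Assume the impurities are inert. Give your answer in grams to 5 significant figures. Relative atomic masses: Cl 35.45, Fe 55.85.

Pure Cl2 available = 547.69 g × 0.693 = 379.549 g.
M(Cl2) = 2(35.45) = 70.90 g/mol.
M(FeCl3) = 55.85 + 3(35.45) = 162.20 g/mol.
n(Cl2) = 379.549 g / 70.90 g/mol = 5.35330 mol.
From the equation the Cl2:FeCl3 mole ratio is 3:2, so n(FeCl3) = 5.35330 × 2/3 = 3.56887 mol.
Mass of FeCl3 = 3.56887 mol × 162.20 g/mol = 578.870 g.
Actual mass collected = 578.870 g × 0.592 = 342.691 g.

342.69 g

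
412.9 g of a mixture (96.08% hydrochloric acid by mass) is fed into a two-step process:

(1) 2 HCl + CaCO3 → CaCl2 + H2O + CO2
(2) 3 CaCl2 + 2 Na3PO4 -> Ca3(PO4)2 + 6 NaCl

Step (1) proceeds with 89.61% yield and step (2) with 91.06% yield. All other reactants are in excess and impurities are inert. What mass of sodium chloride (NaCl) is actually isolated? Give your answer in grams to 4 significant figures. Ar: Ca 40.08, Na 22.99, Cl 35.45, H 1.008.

518.9 g

Pure HCl = 412.9 × 0.9608 = 396.71 g.
M(HCl) = 1.008 + 35.45 = 36.458 g/mol.
M(NaCl) = 22.99 + 35.45 = 58.44 g/mol.
n(HCl) = 396.71 / 36.458 = 10.881 mol.
Step 1 (HCl:CaCl2 = 2:1): theoretical n(CaCl2) = 5.4407 mol; at 89.61% yield, n(CaCl2) = 4.8754 mol.
Step 2 (CaCl2:NaCl = 3:6): theoretical n(NaCl) = 9.7508 mol, so theoretical mass = 9.7508 × 58.44 = 569.84 g.
At 91.06% yield, actual mass of NaCl = 569.84 × 0.9106 = 518.89 g.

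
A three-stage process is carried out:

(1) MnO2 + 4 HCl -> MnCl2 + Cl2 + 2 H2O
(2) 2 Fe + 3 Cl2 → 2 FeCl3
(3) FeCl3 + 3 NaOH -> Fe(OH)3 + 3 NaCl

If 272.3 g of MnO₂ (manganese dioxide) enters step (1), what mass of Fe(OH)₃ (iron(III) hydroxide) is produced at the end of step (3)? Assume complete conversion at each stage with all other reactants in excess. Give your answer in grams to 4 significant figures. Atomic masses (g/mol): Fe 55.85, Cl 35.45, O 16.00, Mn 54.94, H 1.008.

223.2 g

M(MnO2) = 54.94 + 2(16.00) = 86.94 g/mol.
M(Fe(OH)3) = 55.85 + 3(16.00) + 3(1.008) = 106.874 g/mol.
n(MnO2) = 272.3 / 86.94 = 3.1320 mol.
Reaction (1): MnO2→Cl2 ratio 1:1 ⇒ n(Cl2) = 3.1320 mol.
Reaction (2): Cl2→FeCl3 ratio 3:2 ⇒ n(FeCl3) = 2.0880 mol.
Reaction (3): FeCl3→Fe(OH)3 ratio 1:1 ⇒ n(Fe(OH)3) = 2.0880 mol.
Mass of Fe(OH)3 = 2.0880 × 106.874 = 223.16 g.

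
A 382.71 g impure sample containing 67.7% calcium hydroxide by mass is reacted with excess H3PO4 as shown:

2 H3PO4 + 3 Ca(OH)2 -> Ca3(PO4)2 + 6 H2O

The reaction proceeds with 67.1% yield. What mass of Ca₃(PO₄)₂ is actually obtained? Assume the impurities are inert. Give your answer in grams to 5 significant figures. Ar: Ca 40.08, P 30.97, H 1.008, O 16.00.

Pure Ca(OH)2 available = 382.71 g × 0.677 = 259.095 g.
M(Ca(OH)2) = 40.08 + 2(16.00) + 2(1.008) = 74.096 g/mol.
M(Ca3(PO4)2) = 3(40.08) + 2(30.97) + 8(16.00) = 310.18 g/mol.
n(Ca(OH)2) = 259.095 g / 74.096 g/mol = 3.49674 mol.
From the equation the Ca(OH)2:Ca3(PO4)2 mole ratio is 3:1, so n(Ca3(PO4)2) = 3.49674 × 1/3 = 1.16558 mol.
Mass of Ca3(PO4)2 = 1.16558 mol × 310.18 g/mol = 361.540 g.
Actual mass collected = 361.540 g × 0.671 = 242.593 g.

242.59 g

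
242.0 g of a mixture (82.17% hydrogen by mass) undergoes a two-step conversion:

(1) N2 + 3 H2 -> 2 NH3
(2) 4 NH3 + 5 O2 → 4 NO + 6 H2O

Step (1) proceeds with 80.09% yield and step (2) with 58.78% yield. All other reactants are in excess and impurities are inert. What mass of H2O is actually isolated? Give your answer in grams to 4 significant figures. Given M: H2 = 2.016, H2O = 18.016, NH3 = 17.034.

836.6 g

Pure H2 = 242.0 × 0.8217 = 198.85 g.
n(H2) = 198.85 / 2.016 = 98.637 mol.
Step 1 (H2:NH3 = 3:2): theoretical n(NH3) = 65.758 mol; at 80.09% yield, n(NH3) = 52.665 mol.
Step 2 (NH3:H2O = 4:6): theoretical n(H2O) = 78.998 mol, so theoretical mass = 78.998 × 18.016 = 1423.2 g.
At 58.78% yield, actual mass of H2O = 1423.2 × 0.5878 = 836.57 g.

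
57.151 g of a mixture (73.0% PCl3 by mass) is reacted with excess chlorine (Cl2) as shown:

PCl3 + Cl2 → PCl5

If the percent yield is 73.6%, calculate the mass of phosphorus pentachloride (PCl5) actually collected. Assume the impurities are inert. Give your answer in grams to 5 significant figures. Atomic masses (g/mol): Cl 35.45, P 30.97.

46.560 g

Pure PCl3 available = 57.151 g × 0.730 = 41.7202 g.
M(PCl3) = 30.97 + 3(35.45) = 137.32 g/mol.
M(PCl5) = 30.97 + 5(35.45) = 208.22 g/mol.
n(PCl3) = 41.7202 g / 137.32 g/mol = 0.303818 mol.
From the equation the PCl3:PCl5 mole ratio is 1:1, so n(PCl5) = 0.303818 × 1/1 = 0.303818 mol.
Mass of PCl5 = 0.303818 mol × 208.22 g/mol = 63.2609 g.
Actual mass collected = 63.2609 g × 0.736 = 46.5600 g.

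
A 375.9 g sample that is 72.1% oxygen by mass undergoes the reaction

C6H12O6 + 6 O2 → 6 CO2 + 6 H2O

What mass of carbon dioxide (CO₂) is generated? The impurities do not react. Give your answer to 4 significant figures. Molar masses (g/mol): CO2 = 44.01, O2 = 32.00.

372.7 g

Mass of pure O2 = 375.9 g × 0.721 = 271.02 g.
n(O2) = 271.02 g / 32.00 g/mol = 8.4695 mol.
From the equation the O2:CO2 mole ratio is 6:6, so n(CO2) = 8.4695 × 6/6 = 8.4695 mol.
Mass of CO2 = 8.4695 mol × 44.01 g/mol = 372.74 g.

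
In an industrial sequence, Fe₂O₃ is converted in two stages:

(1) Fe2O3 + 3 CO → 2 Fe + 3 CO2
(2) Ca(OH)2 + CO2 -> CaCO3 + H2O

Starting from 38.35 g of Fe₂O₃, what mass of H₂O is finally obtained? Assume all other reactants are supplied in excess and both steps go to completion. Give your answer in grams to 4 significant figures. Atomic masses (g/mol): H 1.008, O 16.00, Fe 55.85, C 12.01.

12.98 g

M(Fe2O3) = 2(55.85) + 3(16.00) = 159.70 g/mol.
M(H2O) = 2(1.008) + 16.00 = 18.016 g/mol.
n(Fe2O3) = 38.350 / 159.70 = 0.24014 mol.
Step 1 gives a 1:3 ratio of Fe2O3 to CO2, so n(CO2) = 0.72041 mol.
In step 2 the CO2:H2O ratio is 1:1, so n(H2O) = 0.72041 mol.
Mass of H2O = 0.72041 × 18.016 = 12.979 g.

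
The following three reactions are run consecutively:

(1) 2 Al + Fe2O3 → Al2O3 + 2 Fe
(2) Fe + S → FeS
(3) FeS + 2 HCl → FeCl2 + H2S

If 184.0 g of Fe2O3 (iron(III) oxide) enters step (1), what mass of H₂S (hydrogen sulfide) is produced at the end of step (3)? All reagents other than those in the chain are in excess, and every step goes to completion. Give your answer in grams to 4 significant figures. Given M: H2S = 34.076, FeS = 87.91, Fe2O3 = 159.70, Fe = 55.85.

78.52 g

n(Fe2O3) = 184.0 / 159.70 = 1.1522 mol.
Reaction (1): Fe2O3→Fe ratio 1:2 ⇒ n(Fe) = 2.3043 mol.
Reaction (2): Fe→FeS ratio 1:1 ⇒ n(FeS) = 2.3043 mol.
Reaction (3): FeS→H2S ratio 1:1 ⇒ n(H2S) = 2.3043 mol.
Mass of H2S = 2.3043 × 34.076 = 78.522 g.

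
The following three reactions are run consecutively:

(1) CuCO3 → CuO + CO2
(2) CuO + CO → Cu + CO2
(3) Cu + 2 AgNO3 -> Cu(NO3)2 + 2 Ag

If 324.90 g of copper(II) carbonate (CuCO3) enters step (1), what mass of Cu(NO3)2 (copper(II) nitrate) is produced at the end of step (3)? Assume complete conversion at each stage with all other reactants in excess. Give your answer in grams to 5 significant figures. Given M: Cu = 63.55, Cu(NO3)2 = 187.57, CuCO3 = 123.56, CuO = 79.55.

493.21 g

n(CuCO3) = 324.90 / 123.56 = 2.62949 mol.
Reaction (1): CuCO3→CuO ratio 1:1 ⇒ n(CuO) = 2.62949 mol.
Reaction (2): CuO→Cu ratio 1:1 ⇒ n(Cu) = 2.62949 mol.
Reaction (3): Cu→Cu(NO3)2 ratio 1:1 ⇒ n(Cu(NO3)2) = 2.62949 mol.
Mass of Cu(NO3)2 = 2.62949 × 187.57 = 493.214 g.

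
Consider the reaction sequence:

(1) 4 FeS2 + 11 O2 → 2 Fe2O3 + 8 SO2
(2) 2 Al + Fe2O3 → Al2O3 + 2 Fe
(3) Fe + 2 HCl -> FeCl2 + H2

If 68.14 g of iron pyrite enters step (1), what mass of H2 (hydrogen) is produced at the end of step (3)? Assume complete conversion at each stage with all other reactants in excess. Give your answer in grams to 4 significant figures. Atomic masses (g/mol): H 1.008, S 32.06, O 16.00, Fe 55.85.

1.145 g

M(FeS2) = 55.85 + 2(32.06) = 119.97 g/mol.
M(H2) = 2(1.008) = 2.016 g/mol.
n(FeS2) = 68.14 / 119.97 = 0.56798 mol.
Reaction (1): FeS2→Fe2O3 ratio 4:2 ⇒ n(Fe2O3) = 0.28399 mol.
Reaction (2): Fe2O3→Fe ratio 1:2 ⇒ n(Fe) = 0.56798 mol.
Reaction (3): Fe→H2 ratio 1:1 ⇒ n(H2) = 0.56798 mol.
Mass of H2 = 0.56798 × 2.016 = 1.1450 g.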